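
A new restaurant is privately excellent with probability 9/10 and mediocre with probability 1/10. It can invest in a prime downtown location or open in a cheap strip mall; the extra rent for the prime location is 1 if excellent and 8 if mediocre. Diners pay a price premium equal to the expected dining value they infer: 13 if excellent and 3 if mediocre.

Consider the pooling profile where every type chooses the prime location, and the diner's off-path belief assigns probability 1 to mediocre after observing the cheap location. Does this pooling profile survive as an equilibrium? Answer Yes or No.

Yes

On path, the diner holds the prior and pays 9/10·13 + 1/10·3 = 12. Off path (the cheap location), believing mediocre, it pays 3.
excellent: the prime location nets 12 − 1 = 11; the cheap location nets 3. excellent stays.
mediocre: the prime location nets 12 − 8 = 4; the cheap location nets 3. mediocre stays.
No type deviates, so pooling is sustained.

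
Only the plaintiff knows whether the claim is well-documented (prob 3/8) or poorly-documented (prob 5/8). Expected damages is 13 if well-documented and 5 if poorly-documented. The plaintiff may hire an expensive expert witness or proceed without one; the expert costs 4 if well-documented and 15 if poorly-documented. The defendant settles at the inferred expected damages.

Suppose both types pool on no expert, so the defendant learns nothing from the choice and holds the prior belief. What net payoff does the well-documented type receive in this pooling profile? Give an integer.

Pooled settlement = 3/8·13 + 5/8·5 = 8.
well-documented pays no cost for no expert, so net payoff = 8.

8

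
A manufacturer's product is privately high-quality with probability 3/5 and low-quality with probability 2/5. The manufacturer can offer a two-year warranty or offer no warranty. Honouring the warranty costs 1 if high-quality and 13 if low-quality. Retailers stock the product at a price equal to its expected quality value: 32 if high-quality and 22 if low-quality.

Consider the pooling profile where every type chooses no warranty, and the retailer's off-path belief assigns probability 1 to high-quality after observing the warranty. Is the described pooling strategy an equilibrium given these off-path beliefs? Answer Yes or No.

No

On path, the retailer holds the prior and pays 3/5·32 + 2/5·22 = 28. Off path (the warranty), believing high-quality, it pays 32.
high-quality: no warranty nets 28; the warranty nets 32 − 1 = 31. high-quality would deviate.
low-quality: no warranty nets 28; the warranty nets 32 − 13 = 19. low-quality stays.
A type deviates, so pooling fails.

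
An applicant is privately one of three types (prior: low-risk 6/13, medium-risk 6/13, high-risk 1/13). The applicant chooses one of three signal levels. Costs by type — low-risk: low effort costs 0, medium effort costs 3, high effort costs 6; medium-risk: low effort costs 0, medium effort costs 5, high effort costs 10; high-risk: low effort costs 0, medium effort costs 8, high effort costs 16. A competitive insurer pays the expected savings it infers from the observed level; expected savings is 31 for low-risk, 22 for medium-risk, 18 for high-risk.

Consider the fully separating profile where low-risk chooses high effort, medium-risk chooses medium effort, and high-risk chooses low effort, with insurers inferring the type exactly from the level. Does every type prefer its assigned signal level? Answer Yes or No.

Separating rebates: high effort → 31, medium effort → 22, low effort → 18.
low-risk (assigned high effort): low effort: 18 − 0 = 18; medium effort: 22 − 3 = 19; high effort: 31 − 6 = 25. low-risk stays.
medium-risk (assigned medium effort): low effort: 18 − 0 = 18; medium effort: 22 − 5 = 17; high effort: 31 − 10 = 21. medium-risk prefers high effort.
high-risk (assigned low effort): low effort: 18 − 0 = 18; medium effort: 22 − 8 = 14; high effort: 31 − 16 = 15. high-risk stays.
At least one type deviates; the separating profile fails.

No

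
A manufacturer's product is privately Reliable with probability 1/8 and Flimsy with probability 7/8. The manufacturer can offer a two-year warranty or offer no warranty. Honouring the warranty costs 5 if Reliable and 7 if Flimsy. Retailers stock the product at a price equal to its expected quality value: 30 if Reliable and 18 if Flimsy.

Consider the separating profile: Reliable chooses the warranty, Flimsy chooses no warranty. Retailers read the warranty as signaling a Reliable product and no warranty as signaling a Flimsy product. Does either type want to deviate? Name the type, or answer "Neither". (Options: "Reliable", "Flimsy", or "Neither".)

The warranty pays 30; no warranty pays 18.
Reliable: assigned the warranty, nets 30 − 5 = 25; deviating to no warranty nets 18.
Flimsy: assigned no warranty, nets 18; deviating to the warranty nets 30 − 7 = 23.
The Flimsy type gains 5 by deviating.

Flimsy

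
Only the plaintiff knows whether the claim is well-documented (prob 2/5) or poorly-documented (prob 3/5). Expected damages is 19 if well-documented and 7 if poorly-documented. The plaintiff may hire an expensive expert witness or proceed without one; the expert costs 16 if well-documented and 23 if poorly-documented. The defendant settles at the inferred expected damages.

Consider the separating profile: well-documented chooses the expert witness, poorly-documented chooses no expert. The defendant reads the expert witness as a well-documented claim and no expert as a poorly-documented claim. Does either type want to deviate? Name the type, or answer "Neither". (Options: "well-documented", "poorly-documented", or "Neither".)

The expert witness pays 19; no expert pays 7.
well-documented: assigned the expert witness, nets 19 − 16 = 3; deviating to no expert nets 7.
poorly-documented: assigned no expert, nets 7; deviating to the expert witness nets 19 − 23 = -4.
The well-documented type gains 4 by deviating.

well-documented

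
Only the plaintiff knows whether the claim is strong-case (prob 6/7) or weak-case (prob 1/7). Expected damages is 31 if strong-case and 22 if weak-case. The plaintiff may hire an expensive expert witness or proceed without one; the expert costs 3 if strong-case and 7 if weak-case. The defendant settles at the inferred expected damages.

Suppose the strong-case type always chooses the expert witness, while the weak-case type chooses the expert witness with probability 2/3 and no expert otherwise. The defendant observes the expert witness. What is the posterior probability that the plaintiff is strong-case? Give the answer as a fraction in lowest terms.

9/10

P(the expert witness) = (6/7)·1 + (1/7)·(2/3) = 20/21.
By Bayes' rule, P(strong-case | the expert witness) = (6/7) / (20/21) = 9/10.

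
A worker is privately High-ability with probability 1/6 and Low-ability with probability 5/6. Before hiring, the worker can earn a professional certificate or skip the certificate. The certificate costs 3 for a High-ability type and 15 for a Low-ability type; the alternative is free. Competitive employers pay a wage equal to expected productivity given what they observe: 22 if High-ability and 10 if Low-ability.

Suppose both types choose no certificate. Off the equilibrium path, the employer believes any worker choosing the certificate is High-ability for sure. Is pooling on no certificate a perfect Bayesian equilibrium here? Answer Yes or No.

On path, the employer holds the prior and pays 1/6·22 + 5/6·10 = 12. Off path (the certificate), believing High-ability, it pays 22.
High-ability: no certificate nets 12; the certificate nets 22 − 3 = 19. High-ability would deviate.
Low-ability: no certificate nets 12; the certificate nets 22 − 15 = 7. Low-ability stays.
A type deviates, so pooling fails.

No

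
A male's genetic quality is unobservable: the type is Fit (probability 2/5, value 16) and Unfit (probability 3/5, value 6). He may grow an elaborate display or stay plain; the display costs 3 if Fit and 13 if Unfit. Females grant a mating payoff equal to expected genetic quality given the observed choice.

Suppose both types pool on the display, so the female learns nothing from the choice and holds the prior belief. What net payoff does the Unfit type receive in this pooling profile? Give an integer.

Pooled mating payoff = 2/5·16 + 3/5·6 = 10.
Unfit pays cost 13 for the display, so net payoff = 10 − 13 = -3.

-3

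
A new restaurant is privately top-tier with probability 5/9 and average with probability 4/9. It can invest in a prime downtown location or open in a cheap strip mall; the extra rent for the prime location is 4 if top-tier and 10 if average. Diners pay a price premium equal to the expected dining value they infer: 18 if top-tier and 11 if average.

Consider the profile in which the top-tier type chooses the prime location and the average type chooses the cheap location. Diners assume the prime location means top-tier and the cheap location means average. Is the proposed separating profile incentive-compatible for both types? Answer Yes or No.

Yes

Under these beliefs, the prime location earns price premium 18 and the cheap location earns price premium 11.
top-tier: the prime location nets 18 − 4 = 14; the cheap location nets 11. top-tier prefers the prime location.
average: the prime location nets 18 − 10 = 8; the cheap location nets 11. average prefers the cheap location.
Neither type deviates, so the separating profile is an equilibrium.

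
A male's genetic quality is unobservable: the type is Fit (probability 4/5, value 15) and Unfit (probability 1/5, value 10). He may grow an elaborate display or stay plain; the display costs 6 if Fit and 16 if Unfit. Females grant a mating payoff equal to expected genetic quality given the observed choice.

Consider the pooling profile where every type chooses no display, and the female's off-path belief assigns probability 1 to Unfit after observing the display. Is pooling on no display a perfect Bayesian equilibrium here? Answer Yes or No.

On path, the female holds the prior and pays 4/5·15 + 1/5·10 = 14. Off path (the display), believing Unfit, it pays 10.
Fit: no display nets 14; the display nets 10 − 6 = 4. Fit stays.
Unfit: no display nets 14; the display nets 10 − 16 = -6. Unfit stays.
No type deviates, so pooling is sustained.

Yes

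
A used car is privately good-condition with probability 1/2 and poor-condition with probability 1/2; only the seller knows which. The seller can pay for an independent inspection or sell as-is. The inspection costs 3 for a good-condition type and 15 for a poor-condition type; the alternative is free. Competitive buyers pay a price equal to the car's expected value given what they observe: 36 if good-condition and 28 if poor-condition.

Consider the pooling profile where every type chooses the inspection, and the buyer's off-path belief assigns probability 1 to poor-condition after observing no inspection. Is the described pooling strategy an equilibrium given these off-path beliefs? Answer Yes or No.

No

On path, the buyer holds the prior and pays 1/2·36 + 1/2·28 = 32. Off path (no inspection), believing poor-condition, it pays 28.
good-condition: the inspection nets 32 − 3 = 29; no inspection nets 28. good-condition stays.
poor-condition: the inspection nets 32 − 15 = 17; no inspection nets 28. poor-condition would deviate.
A type deviates, so pooling fails.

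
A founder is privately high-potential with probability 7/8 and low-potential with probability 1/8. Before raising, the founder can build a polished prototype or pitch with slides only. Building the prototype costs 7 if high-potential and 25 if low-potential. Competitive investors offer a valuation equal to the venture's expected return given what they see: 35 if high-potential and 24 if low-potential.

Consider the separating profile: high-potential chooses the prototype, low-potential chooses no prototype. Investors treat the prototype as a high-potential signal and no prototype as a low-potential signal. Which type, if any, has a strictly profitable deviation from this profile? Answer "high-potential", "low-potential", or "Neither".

Neither

The prototype pays 35; no prototype pays 24.
high-potential: assigned the prototype, nets 35 − 7 = 28; deviating to no prototype nets 24.
low-potential: assigned no prototype, nets 24; deviating to the prototype nets 35 − 25 = 10.
Both types strictly prefer their assigned action; no profitable deviation.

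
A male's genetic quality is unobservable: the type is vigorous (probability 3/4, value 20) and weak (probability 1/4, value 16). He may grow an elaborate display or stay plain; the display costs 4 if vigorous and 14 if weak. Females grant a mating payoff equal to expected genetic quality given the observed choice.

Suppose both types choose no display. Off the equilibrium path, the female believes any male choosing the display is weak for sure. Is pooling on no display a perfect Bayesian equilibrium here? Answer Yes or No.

Yes

On path, the female holds the prior and pays 3/4·20 + 1/4·16 = 19. Off path (the display), believing weak, it pays 16.
vigorous: no display nets 19; the display nets 16 − 4 = 12. vigorous stays.
weak: no display nets 19; the display nets 16 − 14 = 2. weak stays.
No type deviates, so pooling is sustained.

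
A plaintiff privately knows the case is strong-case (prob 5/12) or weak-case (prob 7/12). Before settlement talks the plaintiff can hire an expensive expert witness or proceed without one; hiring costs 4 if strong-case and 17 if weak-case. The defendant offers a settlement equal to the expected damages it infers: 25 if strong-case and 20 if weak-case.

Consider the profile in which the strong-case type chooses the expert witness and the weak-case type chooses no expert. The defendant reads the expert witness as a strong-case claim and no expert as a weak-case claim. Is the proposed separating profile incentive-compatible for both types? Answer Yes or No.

Under these beliefs, the expert witness earns settlement 25 and no expert earns settlement 20.
strong-case: the expert witness nets 25 − 4 = 21; no expert nets 20. strong-case prefers the expert witness.
weak-case: the expert witness nets 25 − 17 = 8; no expert nets 20. weak-case prefers no expert.
Neither type deviates, so the separating profile is an equilibrium.

Yes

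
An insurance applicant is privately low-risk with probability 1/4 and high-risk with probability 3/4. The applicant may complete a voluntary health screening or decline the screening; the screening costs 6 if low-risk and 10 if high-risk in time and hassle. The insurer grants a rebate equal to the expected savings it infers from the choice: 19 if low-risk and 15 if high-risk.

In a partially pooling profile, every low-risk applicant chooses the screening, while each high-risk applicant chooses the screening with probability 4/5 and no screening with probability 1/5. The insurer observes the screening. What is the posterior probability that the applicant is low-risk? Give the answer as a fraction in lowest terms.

5/17

P(the screening) = (1/4)·1 + (3/4)·(4/5) = 17/20.
By Bayes' rule, P(low-risk | the screening) = (1/4) / (17/20) = 5/17.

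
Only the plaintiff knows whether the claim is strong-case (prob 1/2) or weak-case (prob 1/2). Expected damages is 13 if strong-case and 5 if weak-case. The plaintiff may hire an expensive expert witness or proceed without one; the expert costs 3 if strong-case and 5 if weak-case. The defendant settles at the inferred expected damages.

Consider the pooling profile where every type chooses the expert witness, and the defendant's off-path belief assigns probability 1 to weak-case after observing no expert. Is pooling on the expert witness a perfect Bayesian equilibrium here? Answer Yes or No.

No

On path, the defendant holds the prior and pays 1/2·13 + 1/2·5 = 9. Off path (no expert), believing weak-case, it pays 5.
strong-case: the expert witness nets 9 − 3 = 6; no expert nets 5. strong-case stays.
weak-case: the expert witness nets 9 − 5 = 4; no expert nets 5. weak-case would deviate.
A type deviates, so pooling fails.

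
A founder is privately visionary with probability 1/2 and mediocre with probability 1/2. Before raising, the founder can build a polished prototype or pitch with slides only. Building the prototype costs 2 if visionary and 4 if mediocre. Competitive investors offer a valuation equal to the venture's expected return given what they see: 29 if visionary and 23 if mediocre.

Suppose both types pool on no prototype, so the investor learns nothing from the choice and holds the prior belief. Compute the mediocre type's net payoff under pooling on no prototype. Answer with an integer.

26

Pooled valuation = 1/2·29 + 1/2·23 = 26.
mediocre pays no cost for no prototype, so net payoff = 26.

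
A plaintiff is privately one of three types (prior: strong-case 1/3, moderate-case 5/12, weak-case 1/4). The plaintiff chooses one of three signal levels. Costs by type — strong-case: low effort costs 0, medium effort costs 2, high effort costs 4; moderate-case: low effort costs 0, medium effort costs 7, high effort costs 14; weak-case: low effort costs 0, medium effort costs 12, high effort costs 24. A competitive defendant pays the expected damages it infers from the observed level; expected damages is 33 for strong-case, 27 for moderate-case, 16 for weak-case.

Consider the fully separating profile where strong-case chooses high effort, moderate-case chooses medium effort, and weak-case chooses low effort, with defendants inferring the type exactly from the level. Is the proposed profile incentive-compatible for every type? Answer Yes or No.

Yes

Separating settlements: high effort → 33, medium effort → 27, low effort → 16.
strong-case (assigned high effort): low effort: 16 − 0 = 16; medium effort: 27 − 2 = 25; high effort: 33 − 4 = 29. strong-case stays.
moderate-case (assigned medium effort): low effort: 16 − 0 = 16; medium effort: 27 − 7 = 20; high effort: 33 − 14 = 19. moderate-case stays.
weak-case (assigned low effort): low effort: 16 − 0 = 16; medium effort: 27 − 12 = 15; high effort: 33 − 24 = 9. weak-case stays.
Every type prefers its assigned level; separation holds.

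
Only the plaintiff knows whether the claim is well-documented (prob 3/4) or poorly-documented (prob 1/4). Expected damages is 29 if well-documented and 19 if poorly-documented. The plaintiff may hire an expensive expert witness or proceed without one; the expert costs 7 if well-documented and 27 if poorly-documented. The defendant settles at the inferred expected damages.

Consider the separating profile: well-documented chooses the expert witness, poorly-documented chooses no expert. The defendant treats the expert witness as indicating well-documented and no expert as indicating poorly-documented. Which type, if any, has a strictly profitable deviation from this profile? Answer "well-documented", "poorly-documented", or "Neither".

Neither

The expert witness pays 29; no expert pays 19.
well-documented: assigned the expert witness, nets 29 − 7 = 22; deviating to no expert nets 19.
poorly-documented: assigned no expert, nets 19; deviating to the expert witness nets 29 − 27 = 2.
Both types strictly prefer their assigned action; no profitable deviation.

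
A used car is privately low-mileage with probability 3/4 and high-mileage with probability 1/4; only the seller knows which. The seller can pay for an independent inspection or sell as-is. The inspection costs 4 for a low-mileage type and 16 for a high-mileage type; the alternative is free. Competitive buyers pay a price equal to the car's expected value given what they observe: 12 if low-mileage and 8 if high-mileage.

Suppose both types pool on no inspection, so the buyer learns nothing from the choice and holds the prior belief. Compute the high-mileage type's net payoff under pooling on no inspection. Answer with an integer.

11

Pooled price = 3/4·12 + 1/4·8 = 11.
high-mileage pays no cost for no inspection, so net payoff = 11.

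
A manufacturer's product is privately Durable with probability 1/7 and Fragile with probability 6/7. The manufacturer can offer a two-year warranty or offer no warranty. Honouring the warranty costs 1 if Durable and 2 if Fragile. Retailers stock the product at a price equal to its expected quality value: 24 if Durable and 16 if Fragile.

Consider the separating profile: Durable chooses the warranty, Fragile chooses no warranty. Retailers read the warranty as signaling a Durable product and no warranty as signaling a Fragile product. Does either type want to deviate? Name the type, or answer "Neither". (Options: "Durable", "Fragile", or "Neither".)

The warranty pays 24; no warranty pays 16.
Durable: assigned the warranty, nets 24 − 1 = 23; deviating to no warranty nets 16.
Fragile: assigned no warranty, nets 16; deviating to the warranty nets 24 − 2 = 22.
The Fragile type gains 6 by deviating.

Fragile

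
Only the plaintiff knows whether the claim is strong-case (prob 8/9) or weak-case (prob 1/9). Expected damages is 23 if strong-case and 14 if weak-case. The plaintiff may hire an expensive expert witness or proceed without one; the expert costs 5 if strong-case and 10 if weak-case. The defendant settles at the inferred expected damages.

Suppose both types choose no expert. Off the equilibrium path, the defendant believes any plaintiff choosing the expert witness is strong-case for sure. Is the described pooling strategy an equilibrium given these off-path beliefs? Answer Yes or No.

Yes

On path, the defendant holds the prior and pays 8/9·23 + 1/9·14 = 22. Off path (the expert witness), believing strong-case, it pays 23.
strong-case: no expert nets 22; the expert witness nets 23 − 5 = 18. strong-case stays.
weak-case: no expert nets 22; the expert witness nets 23 − 10 = 13. weak-case stays.
No type deviates, so pooling is sustained.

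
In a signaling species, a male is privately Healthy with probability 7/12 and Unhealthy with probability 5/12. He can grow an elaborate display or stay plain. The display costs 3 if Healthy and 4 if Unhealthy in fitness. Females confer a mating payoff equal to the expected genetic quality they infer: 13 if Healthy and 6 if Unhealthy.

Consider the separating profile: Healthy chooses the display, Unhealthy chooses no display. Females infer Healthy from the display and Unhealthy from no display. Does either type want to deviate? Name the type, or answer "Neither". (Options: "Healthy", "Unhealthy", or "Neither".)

The display pays 13; no display pays 6.
Healthy: assigned the display, nets 13 − 3 = 10; deviating to no display nets 6.
Unhealthy: assigned no display, nets 6; deviating to the display nets 13 − 4 = 9.
The Unhealthy type gains 3 by deviating.

Unhealthy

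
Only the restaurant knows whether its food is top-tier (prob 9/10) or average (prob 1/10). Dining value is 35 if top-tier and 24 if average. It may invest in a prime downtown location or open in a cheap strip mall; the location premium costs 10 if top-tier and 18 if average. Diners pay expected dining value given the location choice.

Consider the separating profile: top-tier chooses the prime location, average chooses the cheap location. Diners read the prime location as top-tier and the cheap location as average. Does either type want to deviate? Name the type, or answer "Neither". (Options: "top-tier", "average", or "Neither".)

The prime location pays 35; the cheap location pays 24.
top-tier: assigned the prime location, nets 35 − 10 = 25; deviating to the cheap location nets 24.
average: assigned the cheap location, nets 24; deviating to the prime location nets 35 − 18 = 17.
Both types strictly prefer their assigned action; no profitable deviation.

Neither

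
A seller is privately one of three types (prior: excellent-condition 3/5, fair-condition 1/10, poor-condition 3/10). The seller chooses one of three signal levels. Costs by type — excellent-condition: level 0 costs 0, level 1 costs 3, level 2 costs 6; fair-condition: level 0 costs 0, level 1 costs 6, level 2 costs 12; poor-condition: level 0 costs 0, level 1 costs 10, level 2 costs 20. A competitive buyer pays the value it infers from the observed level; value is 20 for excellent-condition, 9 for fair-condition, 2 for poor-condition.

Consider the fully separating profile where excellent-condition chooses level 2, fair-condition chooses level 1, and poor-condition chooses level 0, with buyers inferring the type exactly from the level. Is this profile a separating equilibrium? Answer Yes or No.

No

Separating prices: level 2 → 20, level 1 → 9, level 0 → 2.
excellent-condition (assigned level 2): level 0: 2 − 0 = 2; level 1: 9 − 3 = 6; level 2: 20 − 6 = 14. excellent-condition stays.
fair-condition (assigned level 1): level 0: 2 − 0 = 2; level 1: 9 − 6 = 3; level 2: 20 − 12 = 8. fair-condition prefers level 2.
poor-condition (assigned level 0): level 0: 2 − 0 = 2; level 1: 9 − 10 = -1; level 2: 20 − 20 = 0. poor-condition stays.
At least one type deviates; the separating profile fails.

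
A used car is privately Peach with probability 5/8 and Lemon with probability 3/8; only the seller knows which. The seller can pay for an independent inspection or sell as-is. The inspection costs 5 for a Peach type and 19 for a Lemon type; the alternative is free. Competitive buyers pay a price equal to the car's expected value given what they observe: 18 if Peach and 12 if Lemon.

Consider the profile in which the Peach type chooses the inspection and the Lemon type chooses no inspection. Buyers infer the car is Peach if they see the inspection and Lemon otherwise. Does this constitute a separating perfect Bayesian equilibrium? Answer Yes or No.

Yes

Under these beliefs, the inspection earns price 18 and no inspection earns price 12.
Peach: the inspection nets 18 − 5 = 13; no inspection nets 12. Peach prefers the inspection.
Lemon: the inspection nets 18 − 19 = -1; no inspection nets 12. Lemon prefers no inspection.
Neither type deviates, so the separating profile is an equilibrium.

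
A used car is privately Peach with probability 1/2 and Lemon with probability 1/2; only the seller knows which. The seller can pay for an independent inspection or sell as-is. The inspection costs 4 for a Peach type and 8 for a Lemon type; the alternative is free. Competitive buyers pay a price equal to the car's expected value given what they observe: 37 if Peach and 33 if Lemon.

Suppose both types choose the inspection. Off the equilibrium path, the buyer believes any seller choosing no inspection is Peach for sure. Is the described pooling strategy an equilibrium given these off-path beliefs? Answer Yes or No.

No

On path, the buyer holds the prior and pays 1/2·37 + 1/2·33 = 35. Off path (no inspection), believing Peach, it pays 37.
Peach: the inspection nets 35 − 4 = 31; no inspection nets 37. Peach would deviate.
Lemon: the inspection nets 35 − 8 = 27; no inspection nets 37. Lemon would deviate.
A type deviates, so pooling fails.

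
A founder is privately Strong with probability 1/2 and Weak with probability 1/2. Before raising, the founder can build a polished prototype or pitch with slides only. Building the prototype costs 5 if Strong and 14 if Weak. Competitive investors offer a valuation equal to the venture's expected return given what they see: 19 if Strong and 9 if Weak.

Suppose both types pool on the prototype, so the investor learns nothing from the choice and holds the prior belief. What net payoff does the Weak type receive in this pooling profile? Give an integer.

0

Pooled valuation = 1/2·19 + 1/2·9 = 14.
Weak pays cost 14 for the prototype, so net payoff = 14 − 14 = 0.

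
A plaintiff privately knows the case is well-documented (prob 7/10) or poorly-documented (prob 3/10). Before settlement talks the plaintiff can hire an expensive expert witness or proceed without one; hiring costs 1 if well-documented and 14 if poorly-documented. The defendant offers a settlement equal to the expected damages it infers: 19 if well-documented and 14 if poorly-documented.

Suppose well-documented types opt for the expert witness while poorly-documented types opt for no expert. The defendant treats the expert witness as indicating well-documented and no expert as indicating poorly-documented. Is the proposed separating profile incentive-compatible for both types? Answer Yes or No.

Yes

Under these beliefs, the expert witness earns settlement 19 and no expert earns settlement 14.
well-documented: the expert witness nets 19 − 1 = 18; no expert nets 14. well-documented prefers the expert witness.
poorly-documented: the expert witness nets 19 − 14 = 5; no expert nets 14. poorly-documented prefers no expert.
Neither type deviates, so the separating profile is an equilibrium.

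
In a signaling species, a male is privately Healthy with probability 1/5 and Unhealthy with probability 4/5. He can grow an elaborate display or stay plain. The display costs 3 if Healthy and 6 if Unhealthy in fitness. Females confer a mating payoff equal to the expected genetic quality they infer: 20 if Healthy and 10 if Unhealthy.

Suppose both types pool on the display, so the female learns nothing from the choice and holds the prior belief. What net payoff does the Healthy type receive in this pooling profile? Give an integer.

9

Pooled mating payoff = 1/5·20 + 4/5·10 = 12.
Healthy pays cost 3 for the display, so net payoff = 12 − 3 = 9.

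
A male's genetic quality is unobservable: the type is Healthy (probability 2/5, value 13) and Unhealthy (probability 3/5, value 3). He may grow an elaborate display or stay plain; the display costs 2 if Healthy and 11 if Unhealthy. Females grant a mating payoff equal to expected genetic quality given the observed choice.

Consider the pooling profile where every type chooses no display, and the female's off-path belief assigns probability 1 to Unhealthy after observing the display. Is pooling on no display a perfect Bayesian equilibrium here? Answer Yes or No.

Yes

On path, the female holds the prior and pays 2/5·13 + 3/5·3 = 7. Off path (the display), believing Unhealthy, it pays 3.
Healthy: no display nets 7; the display nets 3 − 2 = 1. Healthy stays.
Unhealthy: no display nets 7; the display nets 3 − 11 = -8. Unhealthy stays.
No type deviates, so pooling is sustained.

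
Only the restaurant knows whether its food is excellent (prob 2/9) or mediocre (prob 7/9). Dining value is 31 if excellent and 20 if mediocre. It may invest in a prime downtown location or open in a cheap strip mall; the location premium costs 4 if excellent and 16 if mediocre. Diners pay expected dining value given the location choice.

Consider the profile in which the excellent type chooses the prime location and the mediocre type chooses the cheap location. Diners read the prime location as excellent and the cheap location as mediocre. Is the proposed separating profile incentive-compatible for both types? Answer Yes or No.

Under these beliefs, the prime location earns price premium 31 and the cheap location earns price premium 20.
excellent: the prime location nets 31 − 4 = 27; the cheap location nets 20. excellent prefers the prime location.
mediocre: the prime location nets 31 − 16 = 15; the cheap location nets 20. mediocre prefers the cheap location.
Neither type deviates, so the separating profile is an equilibrium.

Yes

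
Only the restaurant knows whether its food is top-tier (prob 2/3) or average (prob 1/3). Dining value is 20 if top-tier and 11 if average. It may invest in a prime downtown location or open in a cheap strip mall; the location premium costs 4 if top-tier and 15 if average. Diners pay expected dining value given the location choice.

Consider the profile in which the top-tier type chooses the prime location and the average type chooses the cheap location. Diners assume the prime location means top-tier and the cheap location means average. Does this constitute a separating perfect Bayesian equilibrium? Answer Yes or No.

Yes

Under these beliefs, the prime location earns price premium 20 and the cheap location earns price premium 11.
top-tier: the prime location nets 20 − 4 = 16; the cheap location nets 11. top-tier prefers the prime location.
average: the prime location nets 20 − 15 = 5; the cheap location nets 11. average prefers the cheap location.
Neither type deviates, so the separating profile is an equilibrium.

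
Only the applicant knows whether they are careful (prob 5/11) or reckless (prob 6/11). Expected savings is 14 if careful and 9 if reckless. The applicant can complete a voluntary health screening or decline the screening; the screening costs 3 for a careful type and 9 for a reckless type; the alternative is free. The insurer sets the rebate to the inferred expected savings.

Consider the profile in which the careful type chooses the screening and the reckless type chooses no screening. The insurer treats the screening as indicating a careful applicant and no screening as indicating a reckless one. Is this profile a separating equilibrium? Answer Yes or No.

Yes

Under these beliefs, the screening earns rebate 14 and no screening earns rebate 9.
careful: the screening nets 14 − 3 = 11; no screening nets 9. careful prefers the screening.
reckless: the screening nets 14 − 9 = 5; no screening nets 9. reckless prefers no screening.
Neither type deviates, so the separating profile is an equilibrium.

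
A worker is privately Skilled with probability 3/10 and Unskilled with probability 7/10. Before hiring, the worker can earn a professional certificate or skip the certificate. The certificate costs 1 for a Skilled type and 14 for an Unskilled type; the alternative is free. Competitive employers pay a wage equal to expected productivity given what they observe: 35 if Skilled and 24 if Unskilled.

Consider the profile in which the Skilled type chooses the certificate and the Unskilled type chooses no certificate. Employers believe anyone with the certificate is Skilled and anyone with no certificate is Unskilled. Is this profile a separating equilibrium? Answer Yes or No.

Under these beliefs, the certificate earns wage 35 and no certificate earns wage 24.
Skilled: the certificate nets 35 − 1 = 34; no certificate nets 24. Skilled prefers the certificate.
Unskilled: the certificate nets 35 − 14 = 21; no certificate nets 24. Unskilled prefers no certificate.
Neither type deviates, so the separating profile is an equilibrium.

Yes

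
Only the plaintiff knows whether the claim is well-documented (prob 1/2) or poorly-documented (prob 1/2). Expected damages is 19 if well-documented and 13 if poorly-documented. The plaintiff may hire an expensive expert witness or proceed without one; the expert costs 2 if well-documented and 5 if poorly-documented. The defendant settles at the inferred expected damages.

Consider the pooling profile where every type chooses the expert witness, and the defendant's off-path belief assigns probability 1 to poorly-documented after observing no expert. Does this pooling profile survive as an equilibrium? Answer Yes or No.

No

On path, the defendant holds the prior and pays 1/2·19 + 1/2·13 = 16. Off path (no expert), believing poorly-documented, it pays 13.
well-documented: the expert witness nets 16 − 2 = 14; no expert nets 13. well-documented stays.
poorly-documented: the expert witness nets 16 − 5 = 11; no expert nets 13. poorly-documented would deviate.
A type deviates, so pooling fails.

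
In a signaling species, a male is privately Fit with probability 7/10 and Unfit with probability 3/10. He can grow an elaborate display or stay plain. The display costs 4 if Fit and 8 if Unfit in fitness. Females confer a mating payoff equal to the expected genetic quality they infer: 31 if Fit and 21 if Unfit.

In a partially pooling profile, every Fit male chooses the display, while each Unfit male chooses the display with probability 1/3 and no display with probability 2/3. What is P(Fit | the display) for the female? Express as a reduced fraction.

P(the display) = (7/10)·1 + (3/10)·(1/3) = 4/5.
By Bayes' rule, P(Fit | the display) = (7/10) / (4/5) = 7/8.

7/8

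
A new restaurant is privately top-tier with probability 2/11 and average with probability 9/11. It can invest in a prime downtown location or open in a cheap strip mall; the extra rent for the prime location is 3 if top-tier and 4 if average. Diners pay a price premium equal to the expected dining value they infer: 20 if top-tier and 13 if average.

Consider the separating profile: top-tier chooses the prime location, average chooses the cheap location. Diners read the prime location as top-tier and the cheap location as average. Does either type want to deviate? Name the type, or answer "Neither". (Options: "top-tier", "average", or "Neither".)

The prime location pays 20; the cheap location pays 13.
top-tier: assigned the prime location, nets 20 − 3 = 17; deviating to the cheap location nets 13.
average: assigned the cheap location, nets 13; deviating to the prime location nets 20 − 4 = 16.
The average type gains 3 by deviating.

average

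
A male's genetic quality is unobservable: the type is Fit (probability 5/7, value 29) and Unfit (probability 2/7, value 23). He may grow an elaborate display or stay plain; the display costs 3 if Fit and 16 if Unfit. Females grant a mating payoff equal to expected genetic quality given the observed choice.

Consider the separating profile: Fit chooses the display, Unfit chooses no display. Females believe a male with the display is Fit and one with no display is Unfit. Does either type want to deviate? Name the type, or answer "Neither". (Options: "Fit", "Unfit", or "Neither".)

Neither

The display pays 29; no display pays 23.
Fit: assigned the display, nets 29 − 3 = 26; deviating to no display nets 23.
Unfit: assigned no display, nets 23; deviating to the display nets 29 − 16 = 13.
Both types strictly prefer their assigned action; no profitable deviation.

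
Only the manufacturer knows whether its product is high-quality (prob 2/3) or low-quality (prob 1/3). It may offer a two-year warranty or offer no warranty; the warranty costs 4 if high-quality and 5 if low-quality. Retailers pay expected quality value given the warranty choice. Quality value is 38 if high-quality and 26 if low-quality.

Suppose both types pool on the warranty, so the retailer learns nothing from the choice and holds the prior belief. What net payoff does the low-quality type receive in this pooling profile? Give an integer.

Pooled price = 2/3·38 + 1/3·26 = 34.
low-quality pays cost 5 for the warranty, so net payoff = 34 − 5 = 29.

29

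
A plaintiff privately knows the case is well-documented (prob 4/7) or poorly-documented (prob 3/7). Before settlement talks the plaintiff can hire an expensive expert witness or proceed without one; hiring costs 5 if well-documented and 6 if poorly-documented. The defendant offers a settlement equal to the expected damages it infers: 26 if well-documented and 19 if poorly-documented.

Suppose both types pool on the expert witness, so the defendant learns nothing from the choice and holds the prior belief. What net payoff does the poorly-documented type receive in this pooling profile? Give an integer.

17

Pooled settlement = 4/7·26 + 3/7·19 = 23.
poorly-documented pays cost 6 for the expert witness, so net payoff = 23 − 6 = 17.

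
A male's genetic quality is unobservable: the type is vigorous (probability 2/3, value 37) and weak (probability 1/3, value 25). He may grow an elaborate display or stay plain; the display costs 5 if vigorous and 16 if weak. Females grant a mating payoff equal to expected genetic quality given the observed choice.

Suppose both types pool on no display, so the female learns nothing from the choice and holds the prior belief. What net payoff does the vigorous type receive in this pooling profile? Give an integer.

Pooled mating payoff = 2/3·37 + 1/3·25 = 33.
vigorous pays no cost for no display, so net payoff = 33.

33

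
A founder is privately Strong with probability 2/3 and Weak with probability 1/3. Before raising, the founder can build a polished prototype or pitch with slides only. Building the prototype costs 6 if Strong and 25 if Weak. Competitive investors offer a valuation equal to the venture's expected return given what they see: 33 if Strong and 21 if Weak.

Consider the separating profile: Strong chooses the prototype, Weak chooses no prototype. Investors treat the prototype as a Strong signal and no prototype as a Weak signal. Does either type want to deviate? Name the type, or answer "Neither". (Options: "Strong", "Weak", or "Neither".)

The prototype pays 33; no prototype pays 21.
Strong: assigned the prototype, nets 33 − 6 = 27; deviating to no prototype nets 21.
Weak: assigned no prototype, nets 21; deviating to the prototype nets 33 − 25 = 8.
Both types strictly prefer their assigned action; no profitable deviation.

Neither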